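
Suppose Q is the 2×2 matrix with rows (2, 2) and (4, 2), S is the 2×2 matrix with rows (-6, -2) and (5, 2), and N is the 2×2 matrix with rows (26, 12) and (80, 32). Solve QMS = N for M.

M = [[-2, 3], [4, 2]]

M = Q⁻¹NS⁻¹ (apply Q⁻¹ on the left and S⁻¹ on the right).
Q has determinant -4; Q⁻¹ = [[-1/2, 1/2], [1, -1/2]].
det S = -2, so S⁻¹ = [[-1, -1], [5/2, 3]].
Q⁻¹N = [[27, 10], [-14, -4]].
M = (Q⁻¹N)S⁻¹ = [[-2, 3], [4, 2]].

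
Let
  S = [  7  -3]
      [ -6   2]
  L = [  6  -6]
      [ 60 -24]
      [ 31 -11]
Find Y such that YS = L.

Y = [[6, 6], [6, -3], [1, -4]]

Since S sits to the right of Y, Y = LS⁻¹.
det S = -4; the adjugate gives S⁻¹ = [[-1/2, -3/4], [-3/2, -7/4]].
Y = LS⁻¹ = [[6, -6], [60, -24], [31, -11]] · [[-1/2, -3/4], [-3/2, -7/4]] = [[6, 6], [6, -3], [1, -4]].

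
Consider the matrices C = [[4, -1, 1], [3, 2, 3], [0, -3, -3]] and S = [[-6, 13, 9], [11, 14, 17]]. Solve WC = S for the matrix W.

C is on the right of W, so right-multiply by C⁻¹: W = SC⁻¹.
det C = -6, so C⁻¹ = [[-1/2, 1, 5/6], [-3/2, 2, 3/2], [3/2, -2, -11/6]].
W = SC⁻¹ = [[-6, 13, 9], [11, 14, 17]] · [[-1/2, 1, 5/6], [-3/2, 2, 3/2], [3/2, -2, -11/6]] = [[-3, 2, -2], [-1, 5, -1]].

W = [[-3, 2, -2], [-1, 5, -1]]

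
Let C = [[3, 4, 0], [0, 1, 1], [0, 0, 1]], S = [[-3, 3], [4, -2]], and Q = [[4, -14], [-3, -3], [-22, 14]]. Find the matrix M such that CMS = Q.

Left-multiply by C⁻¹ and right-multiply by S⁻¹: M = C⁻¹QS⁻¹.
C has determinant 3; C⁻¹ = [[1/3, -4/3, 4/3], [0, 1, -1], [0, 0, 1]].
det S = -6; the adjugate gives S⁻¹ = [[1/3, 1/2], [2/3, 1/2]].
C⁻¹Q = [[-24, 18], [19, -17], [-22, 14]].
M = (C⁻¹Q)S⁻¹ = [[4, -3], [-5, 1], [2, -4]].

M = [[4, -3], [-5, 1], [2, -4]]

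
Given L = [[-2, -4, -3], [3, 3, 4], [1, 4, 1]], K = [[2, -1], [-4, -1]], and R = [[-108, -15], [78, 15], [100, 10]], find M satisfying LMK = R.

M = L⁻¹RK⁻¹ (apply L⁻¹ on the left and K⁻¹ on the right).
L has determinant -5; L⁻¹ = [[13/5, 8/5, 7/5], [-1/5, -1/5, 1/5], [-9/5, -4/5, -6/5]].
det K = -6, so K⁻¹ = [[1/6, -1/6], [-2/3, -1/3]].
L⁻¹R = [[-16, -1], [26, 2], [12, 3]].
M = (L⁻¹R)K⁻¹ = [[-2, 3], [3, -5], [0, -3]].

M = [[-2, 3], [3, -5], [0, -3]]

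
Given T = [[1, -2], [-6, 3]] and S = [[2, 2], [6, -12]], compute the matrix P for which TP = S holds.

Left-multiplying both sides by T⁻¹ gives P = T⁻¹S.
T has determinant -9; T⁻¹ = [[-1/3, -2/9], [-2/3, -1/9]].
P = T⁻¹S = [[-1/3, -2/9], [-2/3, -1/9]] · [[2, 2], [6, -12]] = [[-2, 2], [-2, 0]].

P = [[-2, 2], [-2, 0]]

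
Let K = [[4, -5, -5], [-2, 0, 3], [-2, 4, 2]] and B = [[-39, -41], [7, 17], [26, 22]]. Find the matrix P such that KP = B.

K is on the left of P, so left-multiply by K⁻¹: P = K⁻¹B.
K has determinant 2; K⁻¹ = [[-6, -5, -15/2], [-1, -1, -1], [-4, -3, -5]].
P = K⁻¹B = [[-6, -5, -15/2], [-1, -1, -1], [-4, -3, -5]] · [[-39, -41], [7, 17], [26, 22]] = [[4, -4], [6, 2], [5, 3]].

P = [[4, -4], [6, 2], [5, 3]]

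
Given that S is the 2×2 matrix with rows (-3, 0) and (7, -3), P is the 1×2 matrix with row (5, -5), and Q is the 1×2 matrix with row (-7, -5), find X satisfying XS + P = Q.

X = [[4, 0]]

XS = Q − P = [[-12, 0]].
S is on the right of X, so right-multiply by S⁻¹: X = (Q − P)S⁻¹.
det S = 9, so S⁻¹ = [[-1/3, 0], [-7/9, -1/3]].
X = (Q − P)S⁻¹ = [[4, 0]].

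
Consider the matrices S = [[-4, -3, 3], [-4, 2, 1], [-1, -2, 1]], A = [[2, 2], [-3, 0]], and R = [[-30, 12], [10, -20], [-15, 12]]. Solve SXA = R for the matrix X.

X = S⁻¹RA⁻¹ (apply S⁻¹ on the left and A⁻¹ on the right).
S has determinant 5; S⁻¹ = [[4/5, -3/5, -9/5], [3/5, -1/5, -8/5], [2, -1, -4]].
det A = 6, so A⁻¹ = [[0, -1/3], [1/2, 1/3]].
S⁻¹R = [[-3, 0], [4, -8], [-10, -4]].
X = (S⁻¹R)A⁻¹ = [[0, 1], [-4, -4], [-2, 2]].

X = [[0, 1], [-4, -4], [-2, 2]]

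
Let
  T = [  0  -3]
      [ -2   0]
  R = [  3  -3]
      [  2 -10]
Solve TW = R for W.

W = [[-1, 5], [-1, 1]]

T is on the left of W, so left-multiply by T⁻¹: W = T⁻¹R.
T has determinant -6; T⁻¹ = [[0, -1/2], [-1/3, 0]].
W = T⁻¹R = [[0, -1/2], [-1/3, 0]] · [[3, -3], [2, -10]] = [[-1, 5], [-1, 1]].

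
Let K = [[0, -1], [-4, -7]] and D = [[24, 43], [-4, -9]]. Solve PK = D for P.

Since K sits to the right of P, P = DK⁻¹.
det K = -4, so K⁻¹ = [[7/4, -1/4], [-1, 0]].
P = DK⁻¹ = [[24, 43], [-4, -9]] · [[7/4, -1/4], [-1, 0]] = [[-1, -6], [2, 1]].

P = [[-1, -6], [2, 1]]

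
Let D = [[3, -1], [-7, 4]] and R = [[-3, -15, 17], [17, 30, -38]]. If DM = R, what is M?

M = [[1, -6, 6], [6, -3, 1]]

D is on the left of M, so left-multiply by D⁻¹: M = D⁻¹R.
D has determinant 5; D⁻¹ = [[4/5, 1/5], [7/5, 3/5]].
M = D⁻¹R = [[4/5, 1/5], [7/5, 3/5]] · [[-3, -15, 17], [17, 30, -38]] = [[1, -6, 6], [6, -3, 1]].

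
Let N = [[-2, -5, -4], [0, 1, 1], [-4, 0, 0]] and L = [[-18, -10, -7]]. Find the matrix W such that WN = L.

Right-multiplying both sides by N⁻¹ gives W = LN⁻¹.
det N = 4; the adjugate gives N⁻¹ = [[0, 0, -1/4], [-1, -4, 1/2], [1, 5, -1/2]].
W = LN⁻¹ = [[-18, -10, -7]] · [[0, 0, -1/4], [-1, -4, 1/2], [1, 5, -1/2]] = [[3, 5, 3]].

W = [[3, 5, 3]]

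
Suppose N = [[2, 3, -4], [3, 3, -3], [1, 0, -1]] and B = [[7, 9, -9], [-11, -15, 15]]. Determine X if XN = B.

Since N sits to the right of X, X = BN⁻¹.
det N = 6; the adjugate gives N⁻¹ = [[-1/2, 1/2, 1/2], [0, 1/3, -1], [-1/2, 1/2, -1/2]].
X = BN⁻¹ = [[7, 9, -9], [-11, -15, 15]] · [[-1/2, 1/2, 1/2], [0, 1/3, -1], [-1/2, 1/2, -1/2]] = [[1, 2, -1], [-2, -3, 2]].

X = [[1, 2, -1], [-2, -3, 2]]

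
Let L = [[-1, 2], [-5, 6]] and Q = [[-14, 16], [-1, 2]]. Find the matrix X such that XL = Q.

L is on the right of X, so right-multiply by L⁻¹: X = QL⁻¹.
L has determinant 4; L⁻¹ = [[3/2, -1/2], [5/4, -1/4]].
X = QL⁻¹ = [[-14, 16], [-1, 2]] · [[3/2, -1/2], [5/4, -1/4]] = [[-1, 3], [1, 0]].

X = [[-1, 3], [1, 0]]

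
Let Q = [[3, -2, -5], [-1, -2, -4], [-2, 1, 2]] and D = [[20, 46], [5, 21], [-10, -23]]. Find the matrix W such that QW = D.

W = [[3, 5], [2, -3], [-3, -5]]

Since Q multiplies W on the left, W = Q⁻¹D.
det Q = 5, so Q⁻¹ = [[0, -1/5, -2/5], [2, -4/5, 17/5], [-1, 1/5, -8/5]].
W = Q⁻¹D = [[0, -1/5, -2/5], [2, -4/5, 17/5], [-1, 1/5, -8/5]] · [[20, 46], [5, 21], [-10, -23]] = [[3, 5], [2, -3], [-3, -5]].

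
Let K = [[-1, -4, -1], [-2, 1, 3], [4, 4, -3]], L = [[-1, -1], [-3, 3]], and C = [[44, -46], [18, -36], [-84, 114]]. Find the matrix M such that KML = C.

Left-multiply by K⁻¹ and right-multiply by L⁻¹: M = K⁻¹CL⁻¹.
K has determinant 3; K⁻¹ = [[-5, -16/3, -11/3], [2, 7/3, 5/3], [-4, -4, -3]].
det L = -6, so L⁻¹ = [[-1/2, -1/6], [-1/2, 1/6]].
K⁻¹C = [[-8, 4], [-10, 14], [4, -14]].
M = (K⁻¹C)L⁻¹ = [[2, 2], [-2, 4], [5, -3]].

M = [[2, 2], [-2, 4], [5, -3]]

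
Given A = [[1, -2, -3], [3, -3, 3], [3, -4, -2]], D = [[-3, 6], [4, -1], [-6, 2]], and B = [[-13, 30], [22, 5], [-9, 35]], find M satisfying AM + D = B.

AM = B − D = [[-10, 24], [18, 6], [-3, 33]].
Left-multiplying both sides by A⁻¹ gives M = A⁻¹(B − D).
A has determinant -3; A⁻¹ = [[-6, -8/3, 5], [-5, -7/3, 4], [1, 2/3, -1]].
M = A⁻¹(B − D) = [[-3, 5], [-4, -2], [5, -5]].

M = [[-3, 5], [-4, -2], [5, -5]]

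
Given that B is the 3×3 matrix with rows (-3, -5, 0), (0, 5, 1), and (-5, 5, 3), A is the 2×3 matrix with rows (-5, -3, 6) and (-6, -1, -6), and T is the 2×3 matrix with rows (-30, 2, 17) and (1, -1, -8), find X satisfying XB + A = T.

XB = T − A = [[-25, 5, 11], [7, 0, -2]].
Right-multiplying both sides by B⁻¹ gives X = (T − A)B⁻¹.
det B = -5; the adjugate gives B⁻¹ = [[-2, -3, 1], [1, 9/5, -3/5], [-5, -8, 3]].
X = (T − A)B⁻¹ = [[0, -4, 5], [-4, -5, 1]].

X = [[0, -4, 5], [-4, -5, 1]]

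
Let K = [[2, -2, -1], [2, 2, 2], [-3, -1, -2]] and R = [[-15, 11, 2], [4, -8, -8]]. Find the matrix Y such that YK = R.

K is on the right of Y, so right-multiply by K⁻¹: Y = RK⁻¹.
det K = -4, so K⁻¹ = [[1/2, 3/4, 1/2], [1/2, 7/4, 3/2], [-1, -2, -2]].
Y = RK⁻¹ = [[-15, 11, 2], [4, -8, -8]] · [[1/2, 3/4, 1/2], [1/2, 7/4, 3/2], [-1, -2, -2]] = [[-4, 4, 5], [6, 5, 6]].

Y = [[-4, 4, 5], [6, 5, 6]]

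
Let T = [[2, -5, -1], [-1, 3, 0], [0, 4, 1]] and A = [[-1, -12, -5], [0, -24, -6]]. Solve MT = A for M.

M = [[1, 3, -4], [0, 0, -6]]

Right-multiplying both sides by T⁻¹ gives M = AT⁻¹.
T has determinant 5; T⁻¹ = [[3/5, 1/5, 3/5], [1/5, 2/5, 1/5], [-4/5, -8/5, 1/5]].
M = AT⁻¹ = [[-1, -12, -5], [0, -24, -6]] · [[3/5, 1/5, 3/5], [1/5, 2/5, 1/5], [-4/5, -8/5, 1/5]] = [[1, 3, -4], [0, 0, -6]].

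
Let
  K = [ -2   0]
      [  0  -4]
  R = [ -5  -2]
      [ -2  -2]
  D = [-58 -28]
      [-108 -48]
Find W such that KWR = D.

Isolating W: multiply by K⁻¹ from the left and R⁻¹ from the right, so W = K⁻¹DR⁻¹.
det K = 8; the adjugate gives K⁻¹ = [[-1/2, 0], [0, -1/4]].
det R = 6, so R⁻¹ = [[-1/3, 1/3], [1/3, -5/6]].
K⁻¹D = [[29, 14], [27, 12]].
W = (K⁻¹D)R⁻¹ = [[-5, -2], [-5, -1]].

W = [[-5, -2], [-5, -1]]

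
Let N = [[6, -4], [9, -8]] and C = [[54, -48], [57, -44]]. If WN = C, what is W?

Right-multiplying both sides by N⁻¹ gives W = CN⁻¹.
N has determinant -12; N⁻¹ = [[2/3, -1/3], [3/4, -1/2]].
W = CN⁻¹ = [[54, -48], [57, -44]] · [[2/3, -1/3], [3/4, -1/2]] = [[0, 6], [5, 3]].

W = [[0, 6], [5, 3]]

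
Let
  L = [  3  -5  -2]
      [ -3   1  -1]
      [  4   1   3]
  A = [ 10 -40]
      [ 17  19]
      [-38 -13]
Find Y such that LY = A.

Y = [[-5, -4], [-3, 6], [-5, -1]]

Left-multiplying both sides by L⁻¹ gives Y = L⁻¹A.
det L = 1; the adjugate gives L⁻¹ = [[4, 13, 7], [5, 17, 9], [-7, -23, -12]].
Y = L⁻¹A = [[4, 13, 7], [5, 17, 9], [-7, -23, -12]] · [[10, -40], [17, 19], [-38, -13]] = [[-5, -4], [-3, 6], [-5, -1]].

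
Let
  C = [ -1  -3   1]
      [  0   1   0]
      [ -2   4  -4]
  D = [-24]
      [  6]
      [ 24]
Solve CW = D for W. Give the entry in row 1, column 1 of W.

4

Left-multiplying both sides by C⁻¹ gives W = C⁻¹D.
det C = 6, so C⁻¹ = [[-2/3, -4/3, -1/6], [0, 1, 0], [1/3, 5/3, -1/6]].
W = C⁻¹D = [[-2/3, -4/3, -1/6], [0, 1, 0], [1/3, 5/3, -1/6]] · [[-24], [6], [24]] = [[4], [6], [-2]].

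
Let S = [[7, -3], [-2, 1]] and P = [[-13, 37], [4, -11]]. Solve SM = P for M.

S is on the left of M, so left-multiply by S⁻¹: M = S⁻¹P.
det S = 1; the adjugate gives S⁻¹ = [[1, 3], [2, 7]].
M = S⁻¹P = [[1, 3], [2, 7]] · [[-13, 37], [4, -11]] = [[-1, 4], [2, -3]].

M = [[-1, 4], [2, -3]]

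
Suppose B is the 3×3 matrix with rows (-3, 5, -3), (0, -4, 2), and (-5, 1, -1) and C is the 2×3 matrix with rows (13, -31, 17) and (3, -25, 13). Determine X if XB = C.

X = [[-1, 6, -2], [-1, 5, 0]]

Since B sits to the right of X, X = CB⁻¹.
det B = 4, so B⁻¹ = [[1/2, 1/2, -1/2], [-5/2, -3, 3/2], [-5, -11/2, 3]].
X = CB⁻¹ = [[13, -31, 17], [3, -25, 13]] · [[1/2, 1/2, -1/2], [-5/2, -3, 3/2], [-5, -11/2, 3]] = [[-1, 6, -2], [-1, 5, 0]].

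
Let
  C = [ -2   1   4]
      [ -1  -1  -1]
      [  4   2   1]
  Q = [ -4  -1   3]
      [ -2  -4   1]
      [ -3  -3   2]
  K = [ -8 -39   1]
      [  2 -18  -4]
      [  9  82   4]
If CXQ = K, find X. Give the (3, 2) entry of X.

Isolating X: multiply by C⁻¹ from the left and Q⁻¹ from the right, so X = C⁻¹KQ⁻¹.
det C = 3, so C⁻¹ = [[1/3, 7/3, 1], [-1, -6, -2], [2/3, 8/3, 1]].
det Q = 1, so Q⁻¹ = [[-5, -7, 11], [1, 1, -2], [-6, -9, 14]].
C⁻¹K = [[11, 27, -5], [-22, -17, 15], [9, 8, -6]].
X = (C⁻¹K)Q⁻¹ = [[2, -5, -3], [3, 2, 2], [-1, -1, -1]].

-1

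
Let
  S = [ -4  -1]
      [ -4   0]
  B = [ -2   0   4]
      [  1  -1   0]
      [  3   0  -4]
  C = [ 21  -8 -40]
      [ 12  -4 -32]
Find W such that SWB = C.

Isolating W: multiply by S⁻¹ from the left and B⁻¹ from the right, so W = S⁻¹CB⁻¹.
S has determinant -4; S⁻¹ = [[0, -1/4], [-1, 1]].
B has determinant 4; B⁻¹ = [[1, 0, 1], [1, -1, 1], [3/4, 0, 1/2]].
S⁻¹C = [[-3, 1, 8], [-9, 4, 8]].
W = (S⁻¹C)B⁻¹ = [[4, -1, 2], [1, -4, -1]].

W = [[4, -1, 2], [1, -4, -1]]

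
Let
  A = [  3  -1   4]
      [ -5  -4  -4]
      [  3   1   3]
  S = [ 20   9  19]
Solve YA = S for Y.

Y = [[0, -1, 5]]

Right-multiplying both sides by A⁻¹ gives Y = SA⁻¹.
det A = 1; the adjugate gives A⁻¹ = [[-8, 7, 20], [3, -3, -8], [7, -6, -17]].
Y = SA⁻¹ = [[20, 9, 19]] · [[-8, 7, 20], [3, -3, -8], [7, -6, -17]] = [[0, -1, 5]].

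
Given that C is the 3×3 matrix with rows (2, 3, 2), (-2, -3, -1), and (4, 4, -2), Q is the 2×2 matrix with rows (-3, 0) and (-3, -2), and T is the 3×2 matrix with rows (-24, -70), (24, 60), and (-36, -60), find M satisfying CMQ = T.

Left-multiply by C⁻¹ and right-multiply by Q⁻¹: M = C⁻¹TQ⁻¹.
det C = 4, so C⁻¹ = [[5/2, 7/2, 3/4], [-2, -3, -1/2], [1, 1, 0]].
Q has determinant 6; Q⁻¹ = [[-1/3, 0], [1/2, -1/2]].
C⁻¹T = [[-3, -10], [-6, -10], [0, -10]].
M = (C⁻¹T)Q⁻¹ = [[-4, 5], [-3, 5], [-5, 5]].

M = [[-4, 5], [-3, 5], [-5, 5]]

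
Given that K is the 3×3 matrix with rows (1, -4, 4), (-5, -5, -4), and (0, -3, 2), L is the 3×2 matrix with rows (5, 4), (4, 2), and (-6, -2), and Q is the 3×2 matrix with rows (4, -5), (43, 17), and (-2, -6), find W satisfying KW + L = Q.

KW = Q − L = [[-1, -9], [39, 15], [4, -4]].
Since K multiplies W on the left, W = K⁻¹(Q − L).
K has determinant -2; K⁻¹ = [[11, 2, -18], [-5, -1, 8], [-15/2, -3/2, 25/2]].
W = K⁻¹(Q − L) = [[-5, 3], [-2, -2], [-1, -5]].

W = [[-5, 3], [-2, -2], [-1, -5]]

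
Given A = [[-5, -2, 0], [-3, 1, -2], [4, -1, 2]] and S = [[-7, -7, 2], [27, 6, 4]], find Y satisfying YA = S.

Y = [[3, 4, 5], [-4, -1, 1]]

A is on the right of Y, so right-multiply by A⁻¹: Y = SA⁻¹.
det A = 4, so A⁻¹ = [[0, 1, 1], [-1/2, -5/2, -5/2], [-1/4, -13/4, -11/4]].
Y = SA⁻¹ = [[-7, -7, 2], [27, 6, 4]] · [[0, 1, 1], [-1/2, -5/2, -5/2], [-1/4, -13/4, -11/4]] = [[3, 4, 5], [-4, -1, 1]].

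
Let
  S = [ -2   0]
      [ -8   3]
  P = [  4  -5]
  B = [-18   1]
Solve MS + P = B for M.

M = [[3, 2]]

MS = B − P = [[-22, 6]].
S is on the right of M, so right-multiply by S⁻¹: M = (B − P)S⁻¹.
det S = -6, so S⁻¹ = [[-1/2, 0], [-4/3, 1/3]].
M = (B − P)S⁻¹ = [[3, 2]].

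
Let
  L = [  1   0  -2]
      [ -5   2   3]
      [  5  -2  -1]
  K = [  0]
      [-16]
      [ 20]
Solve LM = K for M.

Since L multiplies M on the left, M = L⁻¹K.
L has determinant 4; L⁻¹ = [[1, 1, 1], [5/2, 9/4, 7/4], [0, 1/2, 1/2]].
M = L⁻¹K = [[1, 1, 1], [5/2, 9/4, 7/4], [0, 1/2, 1/2]] · [[0], [-16], [20]] = [[4], [-1], [2]].

M = [[4], [-1], [2]]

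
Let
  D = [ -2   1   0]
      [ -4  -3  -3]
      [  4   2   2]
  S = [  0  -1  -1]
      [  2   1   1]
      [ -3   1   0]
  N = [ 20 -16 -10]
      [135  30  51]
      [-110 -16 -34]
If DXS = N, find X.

X = [[-3, -3, 3], [5, -5, 0], [4, -3, 3]]

Isolating X: multiply by D⁻¹ from the left and S⁻¹ from the right, so X = D⁻¹NS⁻¹.
det D = -4, so D⁻¹ = [[0, 1/2, 3/4], [1, 1, 3/2], [-1, -2, -5/2]].
det S = -2, so S⁻¹ = [[1/2, 1/2, 0], [3/2, 3/2, 1], [-5/2, -3/2, -1]].
D⁻¹N = [[-15, 3, 0], [-10, -10, -10], [-15, -4, -7]].
X = (D⁻¹N)S⁻¹ = [[-3, -3, 3], [5, -5, 0], [4, -3, 3]].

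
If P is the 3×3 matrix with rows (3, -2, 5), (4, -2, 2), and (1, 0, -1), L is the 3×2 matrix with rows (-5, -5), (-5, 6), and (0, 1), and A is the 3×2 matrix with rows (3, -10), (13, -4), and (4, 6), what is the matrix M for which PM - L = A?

PM = A + L = [[-2, -15], [8, 2], [4, 7]].
P is on the left of M, so left-multiply by P⁻¹: M = P⁻¹(A + L).
det P = 4, so P⁻¹ = [[1/2, -1/2, 3/2], [3/2, -2, 7/2], [1/2, -1/2, 1/2]].
M = P⁻¹(A + L) = [[1, 2], [-5, -2], [-3, -5]].

M = [[1, 2], [-5, -2], [-3, -5]]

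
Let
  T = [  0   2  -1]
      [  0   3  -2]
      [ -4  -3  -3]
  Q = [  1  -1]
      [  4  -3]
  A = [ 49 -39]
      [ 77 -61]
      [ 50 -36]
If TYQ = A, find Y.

Isolating Y: multiply by T⁻¹ from the left and Q⁻¹ from the right, so Y = T⁻¹AQ⁻¹.
det T = 4, so T⁻¹ = [[-15/4, 9/4, -1/4], [2, -1, 0], [3, -2, 0]].
det Q = 1, so Q⁻¹ = [[-3, 1], [-4, 1]].
T⁻¹A = [[-23, 18], [21, -17], [-7, 5]].
Y = (T⁻¹A)Q⁻¹ = [[-3, -5], [5, 4], [1, -2]].

Y = [[-3, -5], [5, 4], [1, -2]]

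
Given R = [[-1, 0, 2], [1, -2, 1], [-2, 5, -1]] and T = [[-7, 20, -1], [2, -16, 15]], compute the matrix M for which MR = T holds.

M = [[0, 5, 6], [5, 3, -2]]

Right-multiplying both sides by R⁻¹ gives M = TR⁻¹.
det R = 5; the adjugate gives R⁻¹ = [[-3/5, 2, 4/5], [-1/5, 1, 3/5], [1/5, 1, 2/5]].
M = TR⁻¹ = [[-7, 20, -1], [2, -16, 15]] · [[-3/5, 2, 4/5], [-1/5, 1, 3/5], [1/5, 1, 2/5]] = [[0, 5, 6], [5, 3, -2]].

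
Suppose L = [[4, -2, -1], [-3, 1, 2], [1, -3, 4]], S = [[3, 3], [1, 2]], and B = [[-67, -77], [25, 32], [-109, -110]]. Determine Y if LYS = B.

Y = [[-4, -5], [4, -4], [-5, -2]]

Isolating Y: multiply by L⁻¹ from the left and S⁻¹ from the right, so Y = L⁻¹BS⁻¹.
L has determinant 4; L⁻¹ = [[5/2, 11/4, -3/4], [7/2, 17/4, -5/4], [2, 5/2, -1/2]].
S has determinant 3; S⁻¹ = [[2/3, -1], [-1/3, 1]].
L⁻¹B = [[-17, -22], [8, 4], [-17, -19]].
Y = (L⁻¹B)S⁻¹ = [[-4, -5], [4, -4], [-5, -2]].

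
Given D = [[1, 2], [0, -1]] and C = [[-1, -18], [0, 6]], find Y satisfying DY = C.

D is on the left of Y, so left-multiply by D⁻¹: Y = D⁻¹C.
det D = -1, so D⁻¹ = [[1, 2], [0, -1]].
Y = D⁻¹C = [[1, 2], [0, -1]] · [[-1, -18], [0, 6]] = [[-1, -6], [0, -6]].

Y = [[-1, -6], [0, -6]]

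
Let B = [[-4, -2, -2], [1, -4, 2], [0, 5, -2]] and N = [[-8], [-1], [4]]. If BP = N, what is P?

Left-multiplying both sides by B⁻¹ gives P = B⁻¹N.
det B = -6, so B⁻¹ = [[1/3, 7/3, 2], [-1/3, -4/3, -1], [-5/6, -10/3, -3]].
P = B⁻¹N = [[1/3, 7/3, 2], [-1/3, -4/3, -1], [-5/6, -10/3, -3]] · [[-8], [-1], [4]] = [[3], [0], [-2]].

P = [[3], [0], [-2]]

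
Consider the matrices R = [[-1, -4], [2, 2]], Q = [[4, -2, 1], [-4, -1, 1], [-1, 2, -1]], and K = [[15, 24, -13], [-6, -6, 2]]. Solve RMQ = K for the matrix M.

M = [[-2, -2, -1], [-1, 1, -4]]

Isolating M: multiply by R⁻¹ from the left and Q⁻¹ from the right, so M = R⁻¹KQ⁻¹.
det R = 6, so R⁻¹ = [[1/3, 2/3], [-1/3, -1/6]].
Q has determinant -3; Q⁻¹ = [[1/3, 0, 1/3], [5/3, 1, 8/3], [3, 2, 4]].
R⁻¹K = [[1, 4, -3], [-4, -7, 4]].
M = (R⁻¹K)Q⁻¹ = [[-2, -2, -1], [-1, 1, -4]].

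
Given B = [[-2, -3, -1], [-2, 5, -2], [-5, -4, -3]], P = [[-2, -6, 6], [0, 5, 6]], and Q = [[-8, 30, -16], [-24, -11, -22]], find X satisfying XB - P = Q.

XB = Q + P = [[-10, 24, -10], [-24, -6, -16]].
Since B sits to the right of X, X = (Q + P)B⁻¹.
det B = 1; the adjugate gives B⁻¹ = [[-23, -5, 11], [4, 1, -2], [33, 7, -16]].
X = (Q + P)B⁻¹ = [[-4, 4, 2], [0, 2, 4]].

X = [[-4, 4, 2], [0, 2, 4]]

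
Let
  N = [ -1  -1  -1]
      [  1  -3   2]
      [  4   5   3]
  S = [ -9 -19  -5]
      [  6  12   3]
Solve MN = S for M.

M = [[3, 2, -2], [1, -1, 2]]

Right-multiplying both sides by N⁻¹ gives M = SN⁻¹.
det N = -3, so N⁻¹ = [[19/3, 2/3, 5/3], [-5/3, -1/3, -1/3], [-17/3, -1/3, -4/3]].
M = SN⁻¹ = [[-9, -19, -5], [6, 12, 3]] · [[19/3, 2/3, 5/3], [-5/3, -1/3, -1/3], [-17/3, -1/3, -4/3]] = [[3, 2, -2], [1, -1, 2]].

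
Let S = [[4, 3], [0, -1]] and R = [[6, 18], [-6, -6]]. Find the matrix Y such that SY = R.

Y = [[-3, 0], [6, 6]]

Since S multiplies Y on the left, Y = S⁻¹R.
det S = -4; the adjugate gives S⁻¹ = [[1/4, 3/4], [0, -1]].
Y = S⁻¹R = [[1/4, 3/4], [0, -1]] · [[6, 18], [-6, -6]] = [[-3, 0], [6, 6]].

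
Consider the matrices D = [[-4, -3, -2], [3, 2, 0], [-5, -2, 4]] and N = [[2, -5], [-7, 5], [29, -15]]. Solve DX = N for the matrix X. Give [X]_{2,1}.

4

D is on the left of X, so left-multiply by D⁻¹: X = D⁻¹N.
D has determinant -4; D⁻¹ = [[-2, -4, -1], [3, 13/2, 3/2], [-1, -7/4, -1/4]].
X = D⁻¹N = [[-2, -4, -1], [3, 13/2, 3/2], [-1, -7/4, -1/4]] · [[2, -5], [-7, 5], [29, -15]] = [[-5, 5], [4, -5], [3, 0]].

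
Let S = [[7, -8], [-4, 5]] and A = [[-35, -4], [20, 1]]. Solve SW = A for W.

W = [[-5, -4], [0, -3]]

S is on the left of W, so left-multiply by S⁻¹: W = S⁻¹A.
det S = 3; the adjugate gives S⁻¹ = [[5/3, 8/3], [4/3, 7/3]].
W = S⁻¹A = [[5/3, 8/3], [4/3, 7/3]] · [[-35, -4], [20, 1]] = [[-5, -4], [0, -3]].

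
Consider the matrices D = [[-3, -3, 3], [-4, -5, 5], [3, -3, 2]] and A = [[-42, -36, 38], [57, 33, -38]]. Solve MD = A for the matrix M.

D is on the right of M, so right-multiply by D⁻¹: M = AD⁻¹.
det D = -3, so D⁻¹ = [[-5/3, 1, 0], [-23/3, 5, -1], [-9, 6, -1]].
M = AD⁻¹ = [[-42, -36, 38], [57, 33, -38]] · [[-5/3, 1, 0], [-23/3, 5, -1], [-9, 6, -1]] = [[4, 6, -2], [-6, -6, 5]].

M = [[4, 6, -2], [-6, -6, 5]]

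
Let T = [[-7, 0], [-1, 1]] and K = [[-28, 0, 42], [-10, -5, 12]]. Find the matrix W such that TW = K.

W = [[4, 0, -6], [-6, -5, 6]]

T is on the left of W, so left-multiply by T⁻¹: W = T⁻¹K.
det T = -7, so T⁻¹ = [[-1/7, 0], [-1/7, 1]].
W = T⁻¹K = [[-1/7, 0], [-1/7, 1]] · [[-28, 0, 42], [-10, -5, 12]] = [[4, 0, -6], [-6, -5, 6]].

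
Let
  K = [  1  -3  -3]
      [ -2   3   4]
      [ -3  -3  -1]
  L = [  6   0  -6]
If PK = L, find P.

Right-multiplying both sides by K⁻¹ gives P = LK⁻¹.
K has determinant 6; K⁻¹ = [[3/2, 1, -1/2], [-7/3, -5/3, 1/3], [5/2, 2, -1/2]].
P = LK⁻¹ = [[6, 0, -6]] · [[3/2, 1, -1/2], [-7/3, -5/3, 1/3], [5/2, 2, -1/2]] = [[-6, -6, 0]].

P = [[-6, -6, 0]]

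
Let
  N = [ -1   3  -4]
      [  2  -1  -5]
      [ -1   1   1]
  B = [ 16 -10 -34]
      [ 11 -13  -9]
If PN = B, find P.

N is on the right of P, so right-multiply by N⁻¹: P = BN⁻¹.
N has determinant 1; N⁻¹ = [[4, -7, -19], [3, -5, -13], [1, -2, -5]].
P = BN⁻¹ = [[16, -10, -34], [11, -13, -9]] · [[4, -7, -19], [3, -5, -13], [1, -2, -5]] = [[0, 6, -4], [-4, 6, 5]].

P = [[0, 6, -4], [-4, 6, 5]]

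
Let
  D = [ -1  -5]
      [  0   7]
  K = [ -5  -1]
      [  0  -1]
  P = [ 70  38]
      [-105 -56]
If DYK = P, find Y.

Left-multiply by D⁻¹ and right-multiply by K⁻¹: Y = D⁻¹PK⁻¹.
det D = -7; the adjugate gives D⁻¹ = [[-1, -5/7], [0, 1/7]].
det K = 5; the adjugate gives K⁻¹ = [[-1/5, 1/5], [0, -1]].
D⁻¹P = [[5, 2], [-15, -8]].
Y = (D⁻¹P)K⁻¹ = [[-1, -1], [3, 5]].

Y = [[-1, -1], [3, 5]]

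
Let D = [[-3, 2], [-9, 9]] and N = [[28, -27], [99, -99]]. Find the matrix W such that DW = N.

Left-multiplying both sides by D⁻¹ gives W = D⁻¹N.
det D = -9, so D⁻¹ = [[-1, 2/9], [-1, 1/3]].
W = D⁻¹N = [[-1, 2/9], [-1, 1/3]] · [[28, -27], [99, -99]] = [[-6, 5], [5, -6]].

W = [[-6, 5], [5, -6]]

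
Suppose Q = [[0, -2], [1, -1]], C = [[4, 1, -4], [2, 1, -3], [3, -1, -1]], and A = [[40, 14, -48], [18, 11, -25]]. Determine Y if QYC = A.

Y = Q⁻¹AC⁻¹ (apply Q⁻¹ on the left and C⁻¹ on the right).
det Q = 2; the adjugate gives Q⁻¹ = [[-1/2, 1], [-1/2, 0]].
det C = -3, so C⁻¹ = [[4/3, -5/3, -1/3], [7/3, -8/3, -4/3], [5/3, -7/3, -2/3]].
Q⁻¹A = [[-2, 4, -1], [-20, -7, 24]].
Y = (Q⁻¹A)C⁻¹ = [[5, -5, -4], [-3, -4, 0]].

Y = [[5, -5, -4], [-3, -4, 0]]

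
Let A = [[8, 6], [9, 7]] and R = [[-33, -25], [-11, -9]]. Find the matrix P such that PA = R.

P = [[-3, -1], [2, -3]]

A is on the right of P, so right-multiply by A⁻¹: P = RA⁻¹.
A has determinant 2; A⁻¹ = [[7/2, -3], [-9/2, 4]].
P = RA⁻¹ = [[-33, -25], [-11, -9]] · [[7/2, -3], [-9/2, 4]] = [[-3, -1], [2, -3]].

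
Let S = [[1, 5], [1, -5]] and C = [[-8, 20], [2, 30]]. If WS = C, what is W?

W = [[-2, -6], [4, -2]]

Since S sits to the right of W, W = CS⁻¹.
det S = -10, so S⁻¹ = [[1/2, 1/2], [1/10, -1/10]].
W = CS⁻¹ = [[-8, 20], [2, 30]] · [[1/2, 1/2], [1/10, -1/10]] = [[-2, -6], [4, -2]].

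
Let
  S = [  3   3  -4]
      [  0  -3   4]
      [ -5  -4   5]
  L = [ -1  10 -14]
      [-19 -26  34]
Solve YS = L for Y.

Y = [[3, -3, 2], [-3, 3, 2]]

S is on the right of Y, so right-multiply by S⁻¹: Y = LS⁻¹.
S has determinant 3; S⁻¹ = [[1/3, 1/3, 0], [-20/3, -5/3, -4], [-5, -1, -3]].
Y = LS⁻¹ = [[-1, 10, -14], [-19, -26, 34]] · [[1/3, 1/3, 0], [-20/3, -5/3, -4], [-5, -1, -3]] = [[3, -3, 2], [-3, 3, 2]].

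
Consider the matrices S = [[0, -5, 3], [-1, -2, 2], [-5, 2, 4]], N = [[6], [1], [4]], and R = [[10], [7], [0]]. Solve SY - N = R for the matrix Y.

Y = [[0], [-2], [2]]

SY = R + N = [[16], [8], [4]].
Left-multiplying both sides by S⁻¹ gives Y = S⁻¹(R + N).
det S = -6; the adjugate gives S⁻¹ = [[2, -13/3, 2/3], [1, -5/2, 1/2], [2, -25/6, 5/6]].
Y = S⁻¹(R + N) = [[0], [-2], [2]].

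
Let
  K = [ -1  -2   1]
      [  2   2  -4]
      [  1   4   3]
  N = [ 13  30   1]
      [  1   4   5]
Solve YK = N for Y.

Y = [[-2, 3, 5], [3, 1, 2]]

K is on the right of Y, so right-multiply by K⁻¹: Y = NK⁻¹.
det K = 4, so K⁻¹ = [[11/2, 5/2, 3/2], [-5/2, -1, -1/2], [3/2, 1/2, 1/2]].
Y = NK⁻¹ = [[13, 30, 1], [1, 4, 5]] · [[11/2, 5/2, 3/2], [-5/2, -1, -1/2], [3/2, 1/2, 1/2]] = [[-2, 3, 5], [3, 1, 2]].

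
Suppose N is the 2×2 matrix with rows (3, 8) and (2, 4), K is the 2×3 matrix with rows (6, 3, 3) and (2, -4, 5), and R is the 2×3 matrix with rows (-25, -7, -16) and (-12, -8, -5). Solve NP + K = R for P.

P = [[3, 2, -1], [-5, -2, -2]]

NP = R − K = [[-31, -10, -19], [-14, -4, -10]].
N is on the left of P, so left-multiply by N⁻¹: P = N⁻¹(R − K).
det N = -4; the adjugate gives N⁻¹ = [[-1, 2], [1/2, -3/4]].
P = N⁻¹(R − K) = [[3, 2, -1], [-5, -2, -2]].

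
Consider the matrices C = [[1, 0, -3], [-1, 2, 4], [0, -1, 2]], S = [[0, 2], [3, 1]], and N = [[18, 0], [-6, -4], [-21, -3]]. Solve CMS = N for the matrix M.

M = [[-3, 0], [-2, 3], [0, -2]]

M = C⁻¹NS⁻¹ (apply C⁻¹ on the left and S⁻¹ on the right).
C has determinant 5; C⁻¹ = [[8/5, 3/5, 6/5], [2/5, 2/5, -1/5], [1/5, 1/5, 2/5]].
S has determinant -6; S⁻¹ = [[-1/6, 1/3], [1/2, 0]].
C⁻¹N = [[0, -6], [9, -1], [-6, -2]].
M = (C⁻¹N)S⁻¹ = [[-3, 0], [-2, 3], [0, -2]].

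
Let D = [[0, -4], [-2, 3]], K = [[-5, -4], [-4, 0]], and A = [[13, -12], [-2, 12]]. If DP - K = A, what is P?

DP = A + K = [[8, -16], [-6, 12]].
Left-multiplying both sides by D⁻¹ gives P = D⁻¹(A + K).
D has determinant -8; D⁻¹ = [[-3/8, -1/2], [-1/4, 0]].
P = D⁻¹(A + K) = [[0, 0], [-2, 4]].

P = [[0, 0], [-2, 4]]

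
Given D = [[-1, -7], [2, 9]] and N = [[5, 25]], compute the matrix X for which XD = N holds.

X = [[-1, 2]]

Right-multiplying both sides by D⁻¹ gives X = ND⁻¹.
det D = 5, so D⁻¹ = [[9/5, 7/5], [-2/5, -1/5]].
X = ND⁻¹ = [[5, 25]] · [[9/5, 7/5], [-2/5, -1/5]] = [[-1, 2]].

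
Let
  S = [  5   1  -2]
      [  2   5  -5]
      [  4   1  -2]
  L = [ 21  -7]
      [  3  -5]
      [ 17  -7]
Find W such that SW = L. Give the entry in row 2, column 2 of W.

Left-multiplying both sides by S⁻¹ gives W = S⁻¹L.
det S = -5, so S⁻¹ = [[1, 0, -1], [16/5, 2/5, -21/5], [18/5, 1/5, -23/5]].
W = S⁻¹L = [[1, 0, -1], [16/5, 2/5, -21/5], [18/5, 1/5, -23/5]] · [[21, -7], [3, -5], [17, -7]] = [[4, 0], [-3, 5], [-2, 6]].

5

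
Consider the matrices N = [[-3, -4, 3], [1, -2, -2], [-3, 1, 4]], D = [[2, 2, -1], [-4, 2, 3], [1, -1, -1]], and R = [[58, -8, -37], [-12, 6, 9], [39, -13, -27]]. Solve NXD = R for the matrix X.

X = [[2, -1, -2], [-1, 2, 3], [2, -4, -4]]

Left-multiply by N⁻¹ and right-multiply by D⁻¹: X = N⁻¹RD⁻¹.
det N = -5, so N⁻¹ = [[6/5, -19/5, -14/5], [-2/5, 3/5, 3/5], [1, -3, -2]].
det D = -2, so D⁻¹ = [[-1/2, -3/2, -4], [1/2, 1/2, 1], [-1, -2, -6]].
N⁻¹R = [[6, 4, -3], [-7, -1, 4], [16, 0, -10]].
X = (N⁻¹R)D⁻¹ = [[2, -1, -2], [-1, 2, 3], [2, -4, -4]].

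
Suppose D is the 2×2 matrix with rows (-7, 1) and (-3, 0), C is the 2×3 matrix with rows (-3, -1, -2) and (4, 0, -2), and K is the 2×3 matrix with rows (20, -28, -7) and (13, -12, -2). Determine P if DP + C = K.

DP = K − C = [[23, -27, -5], [9, -12, 0]].
Left-multiplying both sides by D⁻¹ gives P = D⁻¹(K − C).
det D = 3; the adjugate gives D⁻¹ = [[0, -1/3], [1, -7/3]].
P = D⁻¹(K − C) = [[-3, 4, 0], [2, 1, -5]].

P = [[-3, 4, 0], [2, 1, -5]]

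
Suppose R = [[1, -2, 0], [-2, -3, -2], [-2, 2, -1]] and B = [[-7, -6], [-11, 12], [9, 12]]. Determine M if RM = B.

R is on the left of M, so left-multiply by R⁻¹: M = R⁻¹B.
det R = 3, so R⁻¹ = [[7/3, -2/3, 4/3], [2/3, -1/3, 2/3], [-10/3, 2/3, -7/3]].
M = R⁻¹B = [[7/3, -2/3, 4/3], [2/3, -1/3, 2/3], [-10/3, 2/3, -7/3]] · [[-7, -6], [-11, 12], [9, 12]] = [[3, -6], [5, 0], [-5, 0]].

M = [[3, -6], [5, 0], [-5, 0]]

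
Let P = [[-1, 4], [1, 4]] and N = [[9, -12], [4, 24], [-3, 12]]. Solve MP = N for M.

M = [[-6, 3], [1, 5], [3, 0]]

Since P sits to the right of M, M = NP⁻¹.
det P = -8; the adjugate gives P⁻¹ = [[-1/2, 1/2], [1/8, 1/8]].
M = NP⁻¹ = [[9, -12], [4, 24], [-3, 12]] · [[-1/2, 1/2], [1/8, 1/8]] = [[-6, 3], [1, 5], [3, 0]].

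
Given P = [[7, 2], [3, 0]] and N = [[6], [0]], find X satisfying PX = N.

X = [[0], [3]]

Since P multiplies X on the left, X = P⁻¹N.
P has determinant -6; P⁻¹ = [[0, 1/3], [1/2, -7/6]].
X = P⁻¹N = [[0, 1/3], [1/2, -7/6]] · [[6], [0]] = [[0], [3]].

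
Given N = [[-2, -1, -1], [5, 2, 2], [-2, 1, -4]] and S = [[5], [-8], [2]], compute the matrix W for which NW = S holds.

Since N multiplies W on the left, W = N⁻¹S.
det N = -5, so N⁻¹ = [[2, 1, 0], [-16/5, -6/5, 1/5], [-9/5, -4/5, -1/5]].
W = N⁻¹S = [[2, 1, 0], [-16/5, -6/5, 1/5], [-9/5, -4/5, -1/5]] · [[5], [-8], [2]] = [[2], [-6], [-3]].

W = [[2], [-6], [-3]]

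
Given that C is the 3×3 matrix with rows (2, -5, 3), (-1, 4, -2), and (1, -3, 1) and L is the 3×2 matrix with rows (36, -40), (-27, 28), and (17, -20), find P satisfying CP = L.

P = [[-1, -4], [-4, 4], [6, -4]]

Left-multiplying both sides by C⁻¹ gives P = C⁻¹L.
det C = -2; the adjugate gives C⁻¹ = [[1, 2, 1], [1/2, 1/2, -1/2], [1/2, -1/2, -3/2]].
P = C⁻¹L = [[1, 2, 1], [1/2, 1/2, -1/2], [1/2, -1/2, -3/2]] · [[36, -40], [-27, 28], [17, -20]] = [[-1, -4], [-4, 4], [6, -4]].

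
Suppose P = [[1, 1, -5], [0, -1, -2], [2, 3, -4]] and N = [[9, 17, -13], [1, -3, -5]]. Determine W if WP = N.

P is on the right of W, so right-multiply by P⁻¹: W = NP⁻¹.
det P = -4; the adjugate gives P⁻¹ = [[-5/2, 11/4, 7/4], [1, -3/2, -1/2], [-1/2, 1/4, 1/4]].
W = NP⁻¹ = [[9, 17, -13], [1, -3, -5]] · [[-5/2, 11/4, 7/4], [1, -3/2, -1/2], [-1/2, 1/4, 1/4]] = [[1, -4, 4], [-3, 6, 2]].

W = [[1, -4, 4], [-3, 6, 2]]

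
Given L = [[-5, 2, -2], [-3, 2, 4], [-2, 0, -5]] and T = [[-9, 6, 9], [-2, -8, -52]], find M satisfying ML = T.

Right-multiplying both sides by L⁻¹ gives M = TL⁻¹.
L has determinant -4; L⁻¹ = [[5/2, -5/2, -3], [23/4, -21/4, -13/2], [-1, 1, 1]].
M = TL⁻¹ = [[-9, 6, 9], [-2, -8, -52]] · [[5/2, -5/2, -3], [23/4, -21/4, -13/2], [-1, 1, 1]] = [[3, 0, -3], [1, -5, 6]].

M = [[3, 0, -3], [1, -5, 6]]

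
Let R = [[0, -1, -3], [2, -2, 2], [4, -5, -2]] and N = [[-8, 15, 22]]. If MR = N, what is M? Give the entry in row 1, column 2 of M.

R is on the right of M, so right-multiply by R⁻¹: M = NR⁻¹.
det R = -6; the adjugate gives R⁻¹ = [[-7/3, -13/6, 4/3], [-2, -2, 1], [1/3, 2/3, -1/3]].
M = NR⁻¹ = [[-8, 15, 22]] · [[-7/3, -13/6, 4/3], [-2, -2, 1], [1/3, 2/3, -1/3]] = [[-4, 2, -3]].

2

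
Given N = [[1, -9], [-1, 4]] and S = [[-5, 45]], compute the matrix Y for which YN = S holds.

Since N sits to the right of Y, Y = SN⁻¹.
det N = -5, so N⁻¹ = [[-4/5, -9/5], [-1/5, -1/5]].
Y = SN⁻¹ = [[-5, 45]] · [[-4/5, -9/5], [-1/5, -1/5]] = [[-5, 0]].

Y = [[-5, 0]]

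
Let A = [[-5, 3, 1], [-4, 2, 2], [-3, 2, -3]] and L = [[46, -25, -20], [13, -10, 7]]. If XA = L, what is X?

Since A sits to the right of X, X = LA⁻¹.
A has determinant -6; A⁻¹ = [[5/3, -11/6, -2/3], [3, -3, -1], [1/3, -1/6, -1/3]].
X = LA⁻¹ = [[46, -25, -20], [13, -10, 7]] · [[5/3, -11/6, -2/3], [3, -3, -1], [1/3, -1/6, -1/3]] = [[-5, -6, 1], [-6, 5, -1]].

X = [[-5, -6, 1], [-6, 5, -1]]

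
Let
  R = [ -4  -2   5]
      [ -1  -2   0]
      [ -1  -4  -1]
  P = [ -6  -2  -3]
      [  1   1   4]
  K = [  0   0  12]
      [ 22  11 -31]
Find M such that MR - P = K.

MR = K + P = [[-6, -2, 9], [23, 12, -27]].
R is on the right of M, so right-multiply by R⁻¹: M = (K + P)R⁻¹.
det R = 4; the adjugate gives R⁻¹ = [[1/2, -11/2, 5/2], [-1/4, 9/4, -5/4], [1/2, -7/2, 3/2]].
M = (K + P)R⁻¹ = [[2, -3, 1], [-5, -5, 2]].

M = [[2, -3, 1], [-5, -5, 2]]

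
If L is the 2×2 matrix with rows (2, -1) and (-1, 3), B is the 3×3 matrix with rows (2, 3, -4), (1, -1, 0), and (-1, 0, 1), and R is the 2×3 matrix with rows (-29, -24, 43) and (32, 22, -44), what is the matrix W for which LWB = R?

Left-multiply by L⁻¹ and right-multiply by B⁻¹: W = L⁻¹RB⁻¹.
L has determinant 5; L⁻¹ = [[3/5, 1/5], [1/5, 2/5]].
det B = -1; the adjugate gives B⁻¹ = [[1, 3, 4], [1, 2, 4], [1, 3, 5]].
L⁻¹R = [[-11, -10, 17], [7, 4, -9]].
W = (L⁻¹R)B⁻¹ = [[-4, -2, 1], [2, 2, -1]].

W = [[-4, -2, 1], [2, 2, -1]]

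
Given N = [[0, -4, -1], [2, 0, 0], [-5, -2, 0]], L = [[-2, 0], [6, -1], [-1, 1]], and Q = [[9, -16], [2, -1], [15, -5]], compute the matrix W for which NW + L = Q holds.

W = [[-2, 0], [-3, 3], [1, 4]]

NW = Q − L = [[11, -16], [-4, 0], [16, -6]].
Since N multiplies W on the left, W = N⁻¹(Q − L).
N has determinant 4; N⁻¹ = [[0, 1/2, 0], [0, -5/4, -1/2], [-1, 5, 2]].
W = N⁻¹(Q − L) = [[-2, 0], [-3, 3], [1, 4]].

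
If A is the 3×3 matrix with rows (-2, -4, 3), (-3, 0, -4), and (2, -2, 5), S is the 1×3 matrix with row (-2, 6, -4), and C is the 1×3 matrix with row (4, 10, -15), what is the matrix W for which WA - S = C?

WA = C + S = [[2, 16, -19]].
Since A sits to the right of W, W = (C + S)A⁻¹.
A has determinant 6; A⁻¹ = [[-4/3, 7/3, 8/3], [7/6, -8/3, -17/6], [1, -2, -2]].
W = (C + S)A⁻¹ = [[-3, 0, -2]].

W = [[-3, 0, -2]]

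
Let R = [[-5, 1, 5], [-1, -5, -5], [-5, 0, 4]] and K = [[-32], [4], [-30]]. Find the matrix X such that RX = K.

X = [[6], [-2], [0]]

R is on the left of X, so left-multiply by R⁻¹: X = R⁻¹K.
det R = 4; the adjugate gives R⁻¹ = [[-5, -1, 5], [29/4, 5/4, -15/2], [-25/4, -5/4, 13/2]].
X = R⁻¹K = [[-5, -1, 5], [29/4, 5/4, -15/2], [-25/4, -5/4, 13/2]] · [[-32], [4], [-30]] = [[6], [-2], [0]].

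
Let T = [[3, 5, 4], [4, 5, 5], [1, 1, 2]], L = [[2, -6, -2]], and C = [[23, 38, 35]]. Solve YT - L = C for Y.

YT = C + L = [[25, 32, 33]].
T is on the right of Y, so right-multiply by T⁻¹: Y = (C + L)T⁻¹.
det T = -4, so T⁻¹ = [[-5/4, 3/2, -5/4], [3/4, -1/2, -1/4], [1/4, -1/2, 5/4]].
Y = (C + L)T⁻¹ = [[1, 5, 2]].

Y = [[1, 5, 2]]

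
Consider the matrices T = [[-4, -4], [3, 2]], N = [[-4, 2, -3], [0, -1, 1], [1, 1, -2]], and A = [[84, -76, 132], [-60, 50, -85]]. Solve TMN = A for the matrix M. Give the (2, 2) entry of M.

2

M = T⁻¹AN⁻¹ (apply T⁻¹ on the left and N⁻¹ on the right).
det T = 4; the adjugate gives T⁻¹ = [[1/2, 1], [-3/4, -1]].
det N = -5; the adjugate gives N⁻¹ = [[-1/5, -1/5, 1/5], [-1/5, -11/5, -4/5], [-1/5, -6/5, -4/5]].
T⁻¹A = [[-18, 12, -19], [-3, 7, -14]].
M = (T⁻¹A)N⁻¹ = [[5, 0, 2], [2, 2, 5]].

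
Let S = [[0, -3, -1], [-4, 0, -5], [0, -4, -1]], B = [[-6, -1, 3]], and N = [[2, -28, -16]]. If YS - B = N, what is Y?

YS = N + B = [[-4, -29, -13]].
Right-multiplying both sides by S⁻¹ gives Y = (N + B)S⁻¹.
det S = -4, so S⁻¹ = [[5, -1/4, -15/4], [1, 0, -1], [-4, 0, 3]].
Y = (N + B)S⁻¹ = [[3, 1, 5]].

Y = [[3, 1, 5]]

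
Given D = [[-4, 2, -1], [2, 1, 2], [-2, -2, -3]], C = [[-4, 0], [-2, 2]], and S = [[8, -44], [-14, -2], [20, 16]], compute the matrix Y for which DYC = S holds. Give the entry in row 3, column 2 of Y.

-4

Isolating Y: multiply by D⁻¹ from the left and C⁻¹ from the right, so Y = D⁻¹SC⁻¹.
det D = 2; the adjugate gives D⁻¹ = [[1/2, 4, 5/2], [1, 5, 3], [-1, -6, -4]].
C has determinant -8; C⁻¹ = [[-1/4, 0], [-1/4, 1/2]].
D⁻¹S = [[-2, 10], [-2, -6], [-4, -8]].
Y = (D⁻¹S)C⁻¹ = [[-2, 5], [2, -3], [3, -4]].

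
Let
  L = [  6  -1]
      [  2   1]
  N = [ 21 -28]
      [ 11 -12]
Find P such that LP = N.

P = [[4, -5], [3, -2]]

L is on the left of P, so left-multiply by L⁻¹: P = L⁻¹N.
L has determinant 8; L⁻¹ = [[1/8, 1/8], [-1/4, 3/4]].
P = L⁻¹N = [[1/8, 1/8], [-1/4, 3/4]] · [[21, -28], [11, -12]] = [[4, -5], [3, -2]].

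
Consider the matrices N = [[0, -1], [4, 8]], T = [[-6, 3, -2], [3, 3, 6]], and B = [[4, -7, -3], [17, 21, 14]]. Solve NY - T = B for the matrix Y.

NY = B + T = [[-2, -4, -5], [20, 24, 20]].
N is on the left of Y, so left-multiply by N⁻¹: Y = N⁻¹(B + T).
N has determinant 4; N⁻¹ = [[2, 1/4], [-1, 0]].
Y = N⁻¹(B + T) = [[1, -2, -5], [2, 4, 5]].

Y = [[1, -2, -5], [2, 4, 5]]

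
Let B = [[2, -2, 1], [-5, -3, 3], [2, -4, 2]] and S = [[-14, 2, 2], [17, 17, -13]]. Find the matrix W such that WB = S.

W = [[0, 2, -2], [6, -3, -5]]

B is on the right of W, so right-multiply by B⁻¹: W = SB⁻¹.
det B = 6, so B⁻¹ = [[1, 0, -1/2], [8/3, 1/3, -11/6], [13/3, 2/3, -8/3]].
W = SB⁻¹ = [[-14, 2, 2], [17, 17, -13]] · [[1, 0, -1/2], [8/3, 1/3, -11/6], [13/3, 2/3, -8/3]] = [[0, 2, -2], [6, -3, -5]].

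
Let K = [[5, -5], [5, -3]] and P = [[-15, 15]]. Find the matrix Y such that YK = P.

Y = [[-3, 0]]

K is on the right of Y, so right-multiply by K⁻¹: Y = PK⁻¹.
K has determinant 10; K⁻¹ = [[-3/10, 1/2], [-1/2, 1/2]].
Y = PK⁻¹ = [[-15, 15]] · [[-3/10, 1/2], [-1/2, 1/2]] = [[-3, 0]].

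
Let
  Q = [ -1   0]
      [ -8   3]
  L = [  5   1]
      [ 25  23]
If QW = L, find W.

W = [[-5, -1], [-5, 5]]

Q is on the left of W, so left-multiply by Q⁻¹: W = Q⁻¹L.
det Q = -3, so Q⁻¹ = [[-1, 0], [-8/3, 1/3]].
W = Q⁻¹L = [[-1, 0], [-8/3, 1/3]] · [[5, 1], [25, 23]] = [[-5, -1], [-5, 5]].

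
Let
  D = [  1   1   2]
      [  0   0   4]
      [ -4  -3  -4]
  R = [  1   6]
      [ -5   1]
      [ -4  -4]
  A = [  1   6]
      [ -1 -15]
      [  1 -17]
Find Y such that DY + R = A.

DY = A − R = [[0, 0], [4, -16], [5, -13]].
Since D multiplies Y on the left, Y = D⁻¹(A − R).
D has determinant -4; D⁻¹ = [[-3, 1/2, -1], [4, -1, 1], [0, 1/4, 0]].
Y = D⁻¹(A − R) = [[-3, 5], [1, 3], [1, -4]].

Y = [[-3, 5], [1, 3], [1, -4]]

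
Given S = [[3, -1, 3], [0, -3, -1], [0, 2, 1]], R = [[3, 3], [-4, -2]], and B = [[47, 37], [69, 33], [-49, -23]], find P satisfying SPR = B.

Left-multiply by S⁻¹ and right-multiply by R⁻¹: P = S⁻¹BR⁻¹.
S has determinant -3; S⁻¹ = [[1/3, -7/3, -10/3], [0, -1, -1], [0, 2, 3]].
R has determinant 6; R⁻¹ = [[-1/3, -1/2], [2/3, 1/2]].
S⁻¹B = [[18, 12], [-20, -10], [-9, -3]].
P = (S⁻¹B)R⁻¹ = [[2, -3], [0, 5], [1, 3]].

P = [[2, -3], [0, 5], [1, 3]]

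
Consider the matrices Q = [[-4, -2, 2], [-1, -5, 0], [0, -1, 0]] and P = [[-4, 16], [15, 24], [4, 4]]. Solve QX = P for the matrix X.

Q is on the left of X, so left-multiply by Q⁻¹: X = Q⁻¹P.
Q has determinant 2; Q⁻¹ = [[0, -1, 5], [0, 0, -1], [1/2, -2, 9]].
X = Q⁻¹P = [[0, -1, 5], [0, 0, -1], [1/2, -2, 9]] · [[-4, 16], [15, 24], [4, 4]] = [[5, -4], [-4, -4], [4, -4]].

X = [[5, -4], [-4, -4], [4, -4]]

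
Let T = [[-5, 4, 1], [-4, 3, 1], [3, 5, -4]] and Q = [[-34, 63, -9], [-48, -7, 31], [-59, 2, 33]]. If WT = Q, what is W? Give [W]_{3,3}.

Right-multiplying both sides by T⁻¹ gives W = QT⁻¹.
det T = 4, so T⁻¹ = [[-17/4, 21/4, 1/4], [-13/4, 17/4, 1/4], [-29/4, 37/4, 1/4]].
W = QT⁻¹ = [[-34, 63, -9], [-48, -7, 31], [-59, 2, 33]] · [[-17/4, 21/4, 1/4], [-13/4, 17/4, 1/4], [-29/4, 37/4, 1/4]] = [[5, 6, 5], [2, 5, -6], [5, 4, -6]].

-6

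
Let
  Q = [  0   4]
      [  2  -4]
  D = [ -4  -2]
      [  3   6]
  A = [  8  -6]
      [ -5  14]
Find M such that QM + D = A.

M = [[2, 2], [3, -1]]

QM = A − D = [[12, -4], [-8, 8]].
Since Q multiplies M on the left, M = Q⁻¹(A − D).
Q has determinant -8; Q⁻¹ = [[1/2, 1/2], [1/4, 0]].
M = Q⁻¹(A − D) = [[2, 2], [3, -1]].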